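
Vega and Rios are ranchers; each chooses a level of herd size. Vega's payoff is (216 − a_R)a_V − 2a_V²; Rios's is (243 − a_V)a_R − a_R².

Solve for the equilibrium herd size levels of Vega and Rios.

27, 108

Expanding Vega's payoff: 216a_V − a_Ra_V − 2a_V².
∂π/∂a_V = 216 − a_R − 4a_V = 0, so a_V = 54 − 0.25a_R.
Likewise for Rios: a_R = 121.5 − 0.5a_V.
Plugging a_R into Vega's best response: a_V = 54 − 0.25(121.5 − 0.5a_V) ⇒ 0.875a_V = 23.625, so a_V = 27.
Then a_R = 121.5 − 0.5·27 = 108.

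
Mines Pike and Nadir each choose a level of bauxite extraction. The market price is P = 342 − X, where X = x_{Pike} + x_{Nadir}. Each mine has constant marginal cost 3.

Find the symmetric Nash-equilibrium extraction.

113

Mine Pike's profit: π = x_{Pike}(342 − (x_{Pike} + x_{Nadir})) − 3x_{Pike}.
∂π/∂x_{Pike} = 339 − 2x_{Pike} − x_{Nadir} = 0, so x_{Pike} = 169.5 − 0.5x_{Nadir}.
By symmetry x_{Nadir} = x_{Pike}; substituting into the reaction function, 1.5x_{Pike} = 169.5 and x_{Pike} = 113.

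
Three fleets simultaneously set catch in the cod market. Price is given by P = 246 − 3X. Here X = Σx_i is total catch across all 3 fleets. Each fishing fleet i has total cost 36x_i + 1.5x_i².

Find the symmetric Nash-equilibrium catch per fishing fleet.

A representative fishing fleet's profit is π_i = x_i(246 − 3X) − 36x_i − 1.5x_i², with X = x_i + Σ_{j≠i} x_j.
First-order condition: 210 − 9x_i − 3Σ_{j≠i} x_j = 0.
Imposing symmetry (x_j = x for all j) turns Σ_{j≠i} x_j into 2x, so 210 = 15x and x = 14.

14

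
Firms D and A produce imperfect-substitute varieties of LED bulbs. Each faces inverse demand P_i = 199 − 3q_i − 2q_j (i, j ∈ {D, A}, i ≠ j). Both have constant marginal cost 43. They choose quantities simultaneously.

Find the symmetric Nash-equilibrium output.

Firm D's profit: π = q_D(199 − 3q_D − 2q_A) − 43q_D.
∂π/∂q_D = 156 − 6q_D − 2q_A = 0 ⇒ q_D = 26 − (1/3)q_A.
By symmetry q_A = q_D; substituting into the reaction function, (4/3)q_D = 26 and q_D = 19.5.

19.5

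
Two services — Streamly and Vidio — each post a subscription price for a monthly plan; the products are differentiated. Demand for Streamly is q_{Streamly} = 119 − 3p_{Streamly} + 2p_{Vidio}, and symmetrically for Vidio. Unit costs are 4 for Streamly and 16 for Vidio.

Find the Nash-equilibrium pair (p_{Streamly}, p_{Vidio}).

35, 39.5

Streamly's profit: π = (p_{Streamly} − 4)(119 − 3p_{Streamly} + 2p_{Vidio}).
∂π/∂p_{Streamly} = 131 − 6p_{Streamly} + 2p_{Vidio} = 0 ⇒ p_{Streamly} = 131/6 + (1/3)p_{Vidio}.
Similarly p_{Vidio} = 167/6 + (1/3)p_{Streamly}.
Solving the two reaction functions simultaneously: (1 − (1/3)(1/3))p_{Streamly} = 131/6 + (1/3)·(167/6), so (8/9)p_{Streamly} = 280/9 and p_{Streamly} = 35.
Then p_{Vidio} = 167/6 + (1/3)·35 = 39.5.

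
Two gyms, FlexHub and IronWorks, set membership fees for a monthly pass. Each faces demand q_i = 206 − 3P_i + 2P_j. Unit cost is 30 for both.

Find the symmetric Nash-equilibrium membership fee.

74

FlexHub's profit: π = (P_{FlexHub} − 30)(206 − 3P_{FlexHub} + 2P_{IronWorks}).
∂π/∂P_{FlexHub} = 296 − 6P_{FlexHub} + 2P_{IronWorks} = 0 ⇒ P_{FlexHub} = 148/3 + (1/3)P_{IronWorks}.
The game is symmetric, so in equilibrium P_{IronWorks} = P_{FlexHub}: the reaction function gives (2/3)P_{FlexHub} = 148/3, hence P_{FlexHub} = 74.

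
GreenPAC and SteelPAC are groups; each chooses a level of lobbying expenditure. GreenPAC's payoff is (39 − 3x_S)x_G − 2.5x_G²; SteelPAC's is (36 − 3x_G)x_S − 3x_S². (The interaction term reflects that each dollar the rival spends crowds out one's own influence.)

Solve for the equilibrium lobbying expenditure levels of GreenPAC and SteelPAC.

Expanding GreenPAC's payoff: 39x_G − 3x_Sx_G − 2.5x_G².
∂π/∂x_G = 39 − 3x_S − 5x_G = 0, so x_G = 7.8 − 0.6x_S.
Likewise for SteelPAC: x_S = 6 − 0.5x_G.
Solving the two reaction functions simultaneously: (1 − (−0.6)(−0.5))x_G = 7.8 − 0.6·6, so 0.7x_G = 4.2 and x_G = 6.
Then x_S = 6 − 0.5·6 = 3.

6, 3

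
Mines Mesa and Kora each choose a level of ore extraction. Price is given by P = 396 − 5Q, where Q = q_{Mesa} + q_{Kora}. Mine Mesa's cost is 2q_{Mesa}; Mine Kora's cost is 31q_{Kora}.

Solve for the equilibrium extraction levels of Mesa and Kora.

Mine Mesa's profit: π = q_{Mesa}(396 − 5(q_{Mesa} + q_{Kora})) − 2q_{Mesa}.
∂π/∂q_{Mesa} = 394 − 10q_{Mesa} − 5q_{Kora} = 0, so q_{Mesa} = 39.4 − 0.5q_{Kora}.
By the same steps for Kora: q_{Kora} = 36.5 − 0.5q_{Mesa}.
Substituting the second reaction function into the first: q_{Mesa} = 39.4 − 0.5(36.5 − 0.5q_{Mesa}), which gives 0.75q_{Mesa} = 21.15 ⇒ q_{Mesa} = 28.2.
Then q_{Kora} = 36.5 − 0.5·28.2 = 22.4.

28.2, 22.4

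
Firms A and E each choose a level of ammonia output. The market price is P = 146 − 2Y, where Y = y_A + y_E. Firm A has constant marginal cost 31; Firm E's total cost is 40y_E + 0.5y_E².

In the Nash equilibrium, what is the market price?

76.375

Firm A's profit: π = y_A(146 − 2(y_A + y_E)) − 31y_A.
∂π/∂y_A = 115 − 4y_A − 2y_E = 0, so y_A = 28.75 − 0.5y_E.
For E: ∂π/∂y_E = 106 − 5y_E − 2y_A = 0 ⇒ y_E = 21.2 − 0.4y_A.
Plugging y_E into A's best response: y_A = 28.75 − 0.5(21.2 − 0.4y_A) ⇒ 0.8y_A = 18.15, so y_A = 22.6875.
Then y_E = 21.2 − 0.4·22.6875 = 12.125.
Equilibrium price: P = 146 − 2·34.8125 = 76.375.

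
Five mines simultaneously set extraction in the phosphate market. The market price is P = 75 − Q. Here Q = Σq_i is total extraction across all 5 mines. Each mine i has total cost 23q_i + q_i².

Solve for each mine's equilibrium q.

A representative mine's profit is π_i = q_i(75 − Q) − 23q_i − q_i², with Q = q_i + Σ_{j≠i} q_j.
First-order condition: 52 − 4q_i − Σ_{j≠i} q_j = 0.
In a symmetric equilibrium every mine chooses the same q, so Σ_{j≠i} q_j = 4q. The condition becomes 52 − 8q = 0, giving q = 52/8 = 6.5.

6.5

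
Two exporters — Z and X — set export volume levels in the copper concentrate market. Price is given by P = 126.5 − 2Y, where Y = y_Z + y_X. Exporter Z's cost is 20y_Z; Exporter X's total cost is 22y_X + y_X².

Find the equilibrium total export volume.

31.75

Exporter Z's profit: π = y_Z(126.5 − 2(y_Z + y_X)) − 20y_Z.
∂π/∂y_Z = 106.5 − 4y_Z − 2y_X = 0, so y_Z = 26.625 − 0.5y_X.
For X: ∂π/∂y_X = 104.5 − 6y_X − 2y_Z = 0 ⇒ y_X = 209/12 − (1/3)y_Z.
Solving the two reaction functions simultaneously: (1 − (−0.5)(−1/3))y_Z = 26.625 − 0.5·(209/12), so (5/6)y_Z = 215/12 and y_Z = 21.5.
Then y_X = 209/12 − (1/3)·21.5 = 10.25.
Total export volume: 21.5 + 10.25 = 31.75.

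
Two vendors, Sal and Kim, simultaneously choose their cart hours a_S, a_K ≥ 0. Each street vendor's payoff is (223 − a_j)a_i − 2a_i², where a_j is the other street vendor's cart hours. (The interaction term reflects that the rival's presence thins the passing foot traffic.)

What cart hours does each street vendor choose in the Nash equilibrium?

Sal's payoff is (223 − a_K)a_S − 2a_S².
∂π/∂a_S = 223 − a_K − 4a_S = 0, so a_S = 55.75 − 0.25a_K.
Setting a_S = a_K in the reaction function: a_S = 55.75 − 0.25a_S, so a_S = 55.75 / 1.25 = 44.6.

44.6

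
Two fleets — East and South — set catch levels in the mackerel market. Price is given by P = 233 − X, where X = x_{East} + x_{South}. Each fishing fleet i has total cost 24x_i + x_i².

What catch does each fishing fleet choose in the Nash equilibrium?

Fishing fleet East's profit: π = x_{East}(233 − (x_{East} + x_{South})) − 24x_{East} − x_{East}².
∂π/∂x_{East} = 209 − 4x_{East} − x_{South} = 0, so x_{East} = 52.25 − 0.25x_{South}.
The game is symmetric, so in equilibrium x_{South} = x_{East}: the reaction function gives 1.25x_{East} = 52.25, hence x_{East} = 41.8.

41.8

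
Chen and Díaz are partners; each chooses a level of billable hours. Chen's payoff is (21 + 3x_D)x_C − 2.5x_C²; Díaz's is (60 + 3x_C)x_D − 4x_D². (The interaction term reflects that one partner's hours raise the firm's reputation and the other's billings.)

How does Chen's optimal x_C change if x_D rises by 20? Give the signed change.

12

Expanding Chen's payoff: 21x_C + 3x_Dx_C − 2.5x_C².
∂π/∂x_C = 21 + 3x_D − 5x_C = 0, so x_C = 4.2 + 0.6x_D.
The reaction-function slope is 0.6, so a 20-unit rise in x_D moves x_C by 0.6 × 20 = 12. Chen's best response rises — the actions are strategic complements.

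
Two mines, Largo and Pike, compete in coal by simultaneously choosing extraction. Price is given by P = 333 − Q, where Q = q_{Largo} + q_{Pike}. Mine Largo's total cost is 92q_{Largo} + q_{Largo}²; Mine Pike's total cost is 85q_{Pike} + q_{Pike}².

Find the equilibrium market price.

235.2

Mine Largo's profit: π = q_{Largo}(333 − (q_{Largo} + q_{Pike})) − 92q_{Largo} − q_{Largo}².
∂π/∂q_{Largo} = 241 − 4q_{Largo} − q_{Pike} = 0, so q_{Largo} = 60.25 − 0.25q_{Pike}.
By the same steps for Pike: q_{Pike} = 62 − 0.25q_{Largo}.
Plugging q_{Pike} into Largo's best response: q_{Largo} = 60.25 − 0.25(62 − 0.25q_{Largo}) ⇒ 0.9375q_{Largo} = 44.75, so q_{Largo} = 716/15.
Then q_{Pike} = 62 − 0.25·(716/15) = 751/15.
Equilibrium price: P = 333 − 97.8 = 235.2.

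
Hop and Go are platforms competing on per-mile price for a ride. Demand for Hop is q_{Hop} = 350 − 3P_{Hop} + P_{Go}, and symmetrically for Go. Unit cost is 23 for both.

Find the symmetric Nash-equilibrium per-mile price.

83.8

Hop's profit: π = (P_{Hop} − 23)(350 − 3P_{Hop} + P_{Go}).
∂π/∂P_{Hop} = 419 − 6P_{Hop} + P_{Go} = 0 ⇒ P_{Hop} = 419/6 + (1/6)P_{Go}.
Setting P_{Hop} = P_{Go} in the reaction function: P_{Hop} = 419/6 + (1/6)P_{Hop}, so P_{Hop} = (419/6) / (5/6) = 83.8.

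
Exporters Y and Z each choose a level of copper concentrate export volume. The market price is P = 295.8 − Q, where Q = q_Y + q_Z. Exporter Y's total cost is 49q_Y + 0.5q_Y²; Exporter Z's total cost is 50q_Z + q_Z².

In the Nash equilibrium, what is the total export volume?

Exporter Y's profit: π = q_Y(295.8 − (q_Y + q_Z)) − 49q_Y − 0.5q_Y².
∂π/∂q_Y = 246.8 − 3q_Y − q_Z = 0, so q_Y = 1234/15 − (1/3)q_Z.
For Z: ∂π/∂q_Z = 245.8 − 4q_Z − q_Y = 0 ⇒ q_Z = 61.45 − 0.25q_Y.
Substituting the second reaction function into the first: q_Y = 1234/15 − (1/3)(61.45 − 0.25q_Y), which gives (11/12)q_Y = 3707/60 ⇒ q_Y = 67.4.
Then q_Z = 61.45 − 0.25·67.4 = 44.6.
Total export volume: 67.4 + 44.6 = 112.

112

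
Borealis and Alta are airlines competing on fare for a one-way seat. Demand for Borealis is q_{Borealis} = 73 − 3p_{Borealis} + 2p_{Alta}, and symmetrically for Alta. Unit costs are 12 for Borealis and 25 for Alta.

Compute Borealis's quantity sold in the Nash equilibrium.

53.0625

Borealis's profit: π = (p_{Borealis} − 12)(73 − 3p_{Borealis} + 2p_{Alta}).
∂π/∂p_{Borealis} = 109 − 6p_{Borealis} + 2p_{Alta} = 0 ⇒ p_{Borealis} = 109/6 + (1/3)p_{Alta}.
Similarly p_{Alta} = 74/3 + (1/3)p_{Borealis}.
Plugging p_{Alta} into Borealis's best response: p_{Borealis} = 109/6 + (1/3)(74/3 + (1/3)p_{Borealis}) ⇒ (8/9)p_{Borealis} = 475/18, so p_{Borealis} = 29.6875.
Then p_{Alta} = 74/3 + (1/3)·29.6875 = 34.5625.
q_{Borealis} = 73 − 3·29.6875 + 2·34.5625 = 53.0625.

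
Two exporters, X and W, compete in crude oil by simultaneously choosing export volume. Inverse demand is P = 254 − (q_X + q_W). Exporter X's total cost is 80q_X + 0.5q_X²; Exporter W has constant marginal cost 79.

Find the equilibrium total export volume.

104.8

Exporter X's profit: π = q_X(254 − (q_X + q_W)) − 80q_X − 0.5q_X².
∂π/∂q_X = 174 − 3q_X − q_W = 0, so q_X = 58 − (1/3)q_W.
For W: ∂π/∂q_W = 175 − 2q_W − q_X = 0 ⇒ q_W = 87.5 − 0.5q_X.
Plugging q_W into X's best response: q_X = 58 − (1/3)(87.5 − 0.5q_X) ⇒ (5/6)q_X = 173/6, so q_X = 34.6.
Then q_W = 87.5 − 0.5·34.6 = 70.2.
Total export volume: 34.6 + 70.2 = 104.8.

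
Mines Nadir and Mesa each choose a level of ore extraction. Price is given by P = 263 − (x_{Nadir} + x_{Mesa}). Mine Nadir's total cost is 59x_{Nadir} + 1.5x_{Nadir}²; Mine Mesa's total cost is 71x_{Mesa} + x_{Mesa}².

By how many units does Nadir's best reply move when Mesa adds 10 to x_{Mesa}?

Mine Nadir's profit: π = x_{Nadir}(263 − (x_{Nadir} + x_{Mesa})) − 59x_{Nadir} − 1.5x_{Nadir}².
∂π/∂x_{Nadir} = 204 − 5x_{Nadir} − x_{Mesa} = 0, so x_{Nadir} = 40.8 − 0.2x_{Mesa}.
The reaction-function slope is −0.2, so a 10-unit rise in x_{Mesa} moves x_{Nadir} by −0.2 × 10 = −2. Nadir's best response falls — the actions are strategic substitutes.

-2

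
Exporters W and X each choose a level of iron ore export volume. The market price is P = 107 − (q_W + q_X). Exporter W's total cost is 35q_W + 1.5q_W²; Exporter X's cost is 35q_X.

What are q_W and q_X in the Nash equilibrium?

8, 32

Exporter W's profit: π = q_W(107 − (q_W + q_X)) − 35q_W − 1.5q_W².
∂π/∂q_W = 72 − 5q_W − q_X = 0, so q_W = 14.4 − 0.2q_X.
For X: ∂π/∂q_X = 72 − 2q_X − q_W = 0 ⇒ q_X = 36 − 0.5q_W.
Substituting the second reaction function into the first: q_W = 14.4 − 0.2(36 − 0.5q_W), which gives 0.9q_W = 7.2 ⇒ q_W = 8.
Then q_X = 36 − 0.5·8 = 32.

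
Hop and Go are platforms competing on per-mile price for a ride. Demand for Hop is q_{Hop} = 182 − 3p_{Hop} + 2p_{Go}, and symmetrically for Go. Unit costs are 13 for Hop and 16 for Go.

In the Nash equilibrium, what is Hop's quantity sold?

Hop's profit: π = (p_{Hop} − 13)(182 − 3p_{Hop} + 2p_{Go}).
∂π/∂p_{Hop} = 221 − 6p_{Hop} + 2p_{Go} = 0 ⇒ p_{Hop} = 221/6 + (1/3)p_{Go}.
Similarly p_{Go} = 115/3 + (1/3)p_{Hop}.
Substituting the second reaction function into the first: p_{Hop} = 221/6 + (1/3)(115/3 + (1/3)p_{Hop}), which gives (8/9)p_{Hop} = 893/18 ⇒ p_{Hop} = 55.8125.
Then p_{Go} = 115/3 + (1/3)·55.8125 = 56.9375.
q_{Hop} = 182 − 3·55.8125 + 2·56.9375 = 128.4375.

128.4375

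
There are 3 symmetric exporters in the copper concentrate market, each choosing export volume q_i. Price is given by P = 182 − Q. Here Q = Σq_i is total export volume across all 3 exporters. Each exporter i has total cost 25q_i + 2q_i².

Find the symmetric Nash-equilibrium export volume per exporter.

19.625

A representative exporter's profit is π_i = q_i(182 − Q) − 25q_i − 2q_i², with Q = q_i + Σ_{j≠i} q_j.
First-order condition: 157 − 6q_i − Σ_{j≠i} q_j = 0.
Imposing symmetry (q_j = q for all j) turns Σ_{j≠i} q_j into 2q, so 157 = 8q and q = 19.625.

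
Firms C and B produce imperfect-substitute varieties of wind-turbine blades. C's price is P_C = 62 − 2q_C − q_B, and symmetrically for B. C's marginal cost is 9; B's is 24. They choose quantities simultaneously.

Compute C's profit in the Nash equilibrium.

Firm C's profit: π = q_C(62 − 2q_C − q_B) − 9q_C.
∂π/∂q_C = 53 − 4q_C − q_B = 0 ⇒ q_C = 13.25 − 0.25q_B.
Similarly q_B = 9.5 − 0.25q_C.
Substituting the second reaction function into the first: q_C = 13.25 − 0.25(9.5 − 0.25q_C), which gives 0.9375q_C = 10.875 ⇒ q_C = 11.6.
Then q_B = 9.5 − 0.25·11.6 = 6.6.
P_C = 62 − 2·11.6 − 6.6 = 32.2.
Profit = (32.2 − 9)·11.6 = 269.12.

269.12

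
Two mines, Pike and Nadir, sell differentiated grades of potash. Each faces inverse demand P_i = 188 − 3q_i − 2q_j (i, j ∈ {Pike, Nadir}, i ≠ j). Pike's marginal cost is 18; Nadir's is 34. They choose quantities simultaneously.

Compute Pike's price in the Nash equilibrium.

Mine Pike's profit: π = q_{Pike}(188 − 3q_{Pike} − 2q_{Nadir}) − 18q_{Pike}.
∂π/∂q_{Pike} = 170 − 6q_{Pike} − 2q_{Nadir} = 0 ⇒ q_{Pike} = 85/3 − (1/3)q_{Nadir}.
Similarly q_{Nadir} = 77/3 − (1/3)q_{Pike}.
Plugging q_{Nadir} into Pike's best response: q_{Pike} = 85/3 − (1/3)(77/3 − (1/3)q_{Pike}) ⇒ (8/9)q_{Pike} = 178/9, so q_{Pike} = 22.25.
Then q_{Nadir} = 77/3 − (1/3)·22.25 = 18.25.
P_{Pike} = 188 − 3·22.25 − 2·18.25 = 84.75.

84.75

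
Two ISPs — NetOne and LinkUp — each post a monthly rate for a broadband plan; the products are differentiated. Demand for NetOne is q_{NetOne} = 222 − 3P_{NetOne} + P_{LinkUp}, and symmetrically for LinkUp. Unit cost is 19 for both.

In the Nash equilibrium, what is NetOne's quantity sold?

110.4

NetOne's profit: π = (P_{NetOne} − 19)(222 − 3P_{NetOne} + P_{LinkUp}).
∂π/∂P_{NetOne} = 279 − 6P_{NetOne} + P_{LinkUp} = 0 ⇒ P_{NetOne} = 46.5 + (1/6)P_{LinkUp}.
By symmetry P_{LinkUp} = P_{NetOne}; substituting into the reaction function, (5/6)P_{NetOne} = 46.5 and P_{NetOne} = 55.8.
q_{NetOne} = 222 − 3·55.8 + 55.8 = 110.4.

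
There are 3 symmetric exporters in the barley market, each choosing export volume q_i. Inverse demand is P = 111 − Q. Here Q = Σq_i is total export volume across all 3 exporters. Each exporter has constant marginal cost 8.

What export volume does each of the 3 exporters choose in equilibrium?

25.75

A representative exporter's profit is π_i = q_i(111 − Q) − 8q_i, with Q = q_i + Σ_{j≠i} q_j.
First-order condition: 103 − 2q_i − Σ_{j≠i} q_j = 0.
In a symmetric equilibrium every exporter chooses the same q, so Σ_{j≠i} q_j = 2q. The condition becomes 103 − 4q = 0, giving q = 103/4 = 25.75.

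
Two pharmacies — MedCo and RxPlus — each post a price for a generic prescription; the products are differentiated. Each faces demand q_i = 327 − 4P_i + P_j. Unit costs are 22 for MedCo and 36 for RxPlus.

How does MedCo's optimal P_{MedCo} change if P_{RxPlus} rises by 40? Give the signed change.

MedCo's profit: π = (P_{MedCo} − 22)(327 − 4P_{MedCo} + P_{RxPlus}).
∂π/∂P_{MedCo} = 415 − 8P_{MedCo} + P_{RxPlus} = 0 ⇒ P_{MedCo} = 51.875 + 0.125P_{RxPlus}.
The reaction-function slope is 0.125, so a 40-unit rise in P_{RxPlus} moves P_{MedCo} by 0.125 × 40 = 5. MedCo's best response rises — the actions are strategic complements.

5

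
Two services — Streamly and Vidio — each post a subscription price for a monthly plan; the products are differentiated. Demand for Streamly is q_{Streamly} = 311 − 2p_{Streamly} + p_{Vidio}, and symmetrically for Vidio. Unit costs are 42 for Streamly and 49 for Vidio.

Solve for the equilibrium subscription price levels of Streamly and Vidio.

Streamly's profit: π = (p_{Streamly} − 42)(311 − 2p_{Streamly} + p_{Vidio}).
∂π/∂p_{Streamly} = 395 − 4p_{Streamly} + p_{Vidio} = 0 ⇒ p_{Streamly} = 98.75 + 0.25p_{Vidio}.
Similarly p_{Vidio} = 102.25 + 0.25p_{Streamly}.
Substituting the second reaction function into the first: p_{Streamly} = 98.75 + 0.25(102.25 + 0.25p_{Streamly}), which gives 0.9375p_{Streamly} = 124.3125 ⇒ p_{Streamly} = 132.6.
Then p_{Vidio} = 102.25 + 0.25·132.6 = 135.4.

132.6, 135.4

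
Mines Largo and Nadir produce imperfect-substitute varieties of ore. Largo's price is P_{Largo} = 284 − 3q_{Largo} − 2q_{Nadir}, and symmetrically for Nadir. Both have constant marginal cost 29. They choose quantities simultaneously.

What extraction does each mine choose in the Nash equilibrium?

31.875

Mine Largo's profit: π = q_{Largo}(284 − 3q_{Largo} − 2q_{Nadir}) − 29q_{Largo}.
∂π/∂q_{Largo} = 255 − 6q_{Largo} − 2q_{Nadir} = 0 ⇒ q_{Largo} = 42.5 − (1/3)q_{Nadir}.
By symmetry q_{Nadir} = q_{Largo}; substituting into the reaction function, (4/3)q_{Largo} = 42.5 and q_{Largo} = 31.875.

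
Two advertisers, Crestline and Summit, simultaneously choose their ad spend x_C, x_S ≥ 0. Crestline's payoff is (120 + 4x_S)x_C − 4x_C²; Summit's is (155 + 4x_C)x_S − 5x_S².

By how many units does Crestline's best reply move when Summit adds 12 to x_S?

6

Expanding Crestline's payoff: 120x_C + 4x_Sx_C − 4x_C².
∂π/∂x_C = 120 + 4x_S − 8x_C = 0, so x_C = 15 + 0.5x_S.
The reaction-function slope is 0.5, so a 12-unit rise in x_S moves x_C by 0.5 × 12 = 6. Crestline's best response rises — the actions are strategic complements.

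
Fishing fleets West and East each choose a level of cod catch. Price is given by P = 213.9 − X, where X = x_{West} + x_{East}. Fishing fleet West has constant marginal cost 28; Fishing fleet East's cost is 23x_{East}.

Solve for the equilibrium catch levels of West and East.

Fishing fleet West's profit: π = x_{West}(213.9 − (x_{West} + x_{East})) − 28x_{West}.
∂π/∂x_{West} = 185.9 − 2x_{West} − x_{East} = 0, so x_{West} = 92.95 − 0.5x_{East}.
By the same steps for East: x_{East} = 95.45 − 0.5x_{West}.
Plugging x_{East} into West's best response: x_{West} = 92.95 − 0.5(95.45 − 0.5x_{West}) ⇒ 0.75x_{West} = 45.225, so x_{West} = 60.3.
Then x_{East} = 95.45 − 0.5·60.3 = 65.3.

60.3, 65.3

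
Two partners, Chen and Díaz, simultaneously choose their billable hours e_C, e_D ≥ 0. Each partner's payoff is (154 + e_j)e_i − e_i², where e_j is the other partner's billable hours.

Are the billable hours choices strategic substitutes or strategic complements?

strategic complements

Chen's payoff is (154 + e_D)e_C − e_C².
∂π/∂e_C = 154 + e_D − 2e_C = 0, so e_C = 77 + 0.5e_D.
The best-response slope de_C/de_D = 0.5 > 0: the reaction function is upward-sloping, so the choices are strategic complements.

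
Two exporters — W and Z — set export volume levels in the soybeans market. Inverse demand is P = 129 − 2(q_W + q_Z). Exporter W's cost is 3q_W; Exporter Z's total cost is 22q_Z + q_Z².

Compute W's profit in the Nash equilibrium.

1468.82

Exporter W's profit: π = q_W(129 − 2(q_W + q_Z)) − 3q_W.
∂π/∂q_W = 126 − 4q_W − 2q_Z = 0, so q_W = 31.5 − 0.5q_Z.
For Z: ∂π/∂q_Z = 107 − 6q_Z − 2q_W = 0 ⇒ q_Z = 107/6 − (1/3)q_W.
Solving the two reaction functions simultaneously: (1 − (−0.5)(−1/3))q_W = 31.5 − 0.5·(107/6), so (5/6)q_W = 271/12 and q_W = 27.1.
Then q_Z = 107/6 − (1/3)·27.1 = 8.8.
Price P = 129 − 2·35.9 = 57.2.
W's profit: (57.2 − 3)·27.1 = 1468.82.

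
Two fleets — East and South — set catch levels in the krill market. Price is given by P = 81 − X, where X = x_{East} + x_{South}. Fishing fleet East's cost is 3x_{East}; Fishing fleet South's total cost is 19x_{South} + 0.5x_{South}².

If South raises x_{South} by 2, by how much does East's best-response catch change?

Fishing fleet East's profit: π = x_{East}(81 − (x_{East} + x_{South})) − 3x_{East}.
∂π/∂x_{East} = 78 − 2x_{East} − x_{South} = 0, so x_{East} = 39 − 0.5x_{South}.
The reaction-function slope is −0.5, so a 2-unit rise in x_{South} moves x_{East} by −0.5 × 2 = −1. East's best response falls — the actions are strategic substitutes.

-1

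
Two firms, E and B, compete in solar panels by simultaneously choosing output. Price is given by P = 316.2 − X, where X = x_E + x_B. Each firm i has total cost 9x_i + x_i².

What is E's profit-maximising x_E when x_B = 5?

Firm E's profit: π = x_E(316.2 − (x_E + x_B)) − 9x_E − x_E².
∂π/∂x_E = 307.2 − 4x_E − x_B = 0, so x_E = 76.8 − 0.25x_B.
At x_B = 5: x_E = 76.8 − 0.25·5 = 75.55.

75.55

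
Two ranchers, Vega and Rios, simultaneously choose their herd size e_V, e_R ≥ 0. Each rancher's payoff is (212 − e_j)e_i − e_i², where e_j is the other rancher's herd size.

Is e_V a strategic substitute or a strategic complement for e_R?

strategic substitutes

Vega's payoff is (212 − e_R)e_V − e_V².
∂π/∂e_V = 212 − e_R − 2e_V = 0, so e_V = 106 − 0.5e_R.
The best-response slope de_V/de_R = −0.5 < 0: the reaction function is downward-sloping, so the choices are strategic substitutes.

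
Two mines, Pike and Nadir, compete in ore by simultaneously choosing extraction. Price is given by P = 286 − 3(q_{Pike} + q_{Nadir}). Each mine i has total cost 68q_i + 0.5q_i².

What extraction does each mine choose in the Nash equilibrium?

21.8

Mine Pike's profit: π = q_{Pike}(286 − 3(q_{Pike} + q_{Nadir})) − 68q_{Pike} − 0.5q_{Pike}².
∂π/∂q_{Pike} = 218 − 7q_{Pike} − 3q_{Nadir} = 0, so q_{Pike} = 218/7 − (3/7)q_{Nadir}.
The game is symmetric, so in equilibrium q_{Nadir} = q_{Pike}: the reaction function gives (10/7)q_{Pike} = 218/7, hence q_{Pike} = 21.8.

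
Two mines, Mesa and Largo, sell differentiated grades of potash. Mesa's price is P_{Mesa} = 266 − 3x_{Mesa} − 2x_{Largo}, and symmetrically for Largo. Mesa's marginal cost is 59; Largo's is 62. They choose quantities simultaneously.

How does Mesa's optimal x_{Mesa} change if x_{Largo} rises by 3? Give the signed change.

-1

Mine Mesa's profit: π = x_{Mesa}(266 − 3x_{Mesa} − 2x_{Largo}) − 59x_{Mesa}.
∂π/∂x_{Mesa} = 207 − 6x_{Mesa} − 2x_{Largo} = 0 ⇒ x_{Mesa} = 34.5 − (1/3)x_{Largo}.
The reaction-function slope is −1/3, so a 3-unit rise in x_{Largo} moves x_{Mesa} by −1/3 × 3 = −1. Mesa's best response falls — the actions are strategic substitutes.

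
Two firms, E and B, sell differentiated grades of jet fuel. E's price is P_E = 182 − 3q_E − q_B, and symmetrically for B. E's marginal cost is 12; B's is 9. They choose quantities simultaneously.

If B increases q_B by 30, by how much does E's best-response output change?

-5

Firm E's profit: π = q_E(182 − 3q_E − q_B) − 12q_E.
∂π/∂q_E = 170 − 6q_E − q_B = 0 ⇒ q_E = 85/3 − (1/6)q_B.
The reaction-function slope is −1/6, so a 30-unit rise in q_B moves q_E by −1/6 × 30 = −5. E's best response falls — the actions are strategic substitutes.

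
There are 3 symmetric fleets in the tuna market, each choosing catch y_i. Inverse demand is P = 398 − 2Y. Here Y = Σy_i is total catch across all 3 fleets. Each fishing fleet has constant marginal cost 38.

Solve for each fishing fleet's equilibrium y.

A representative fishing fleet's profit is π_i = y_i(398 − 2Y) − 38y_i, with Y = y_i + Σ_{j≠i} y_j.
First-order condition: 360 − 4y_i − 2Σ_{j≠i} y_j = 0.
Imposing symmetry (y_j = y for all j) turns Σ_{j≠i} y_j into 2y, so 360 = 8y and y = 45.

45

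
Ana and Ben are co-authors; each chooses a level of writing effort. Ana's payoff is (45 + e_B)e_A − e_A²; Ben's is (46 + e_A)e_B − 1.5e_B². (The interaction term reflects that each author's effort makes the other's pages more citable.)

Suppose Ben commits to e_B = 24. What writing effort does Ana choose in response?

Expanding Ana's payoff: 45e_A + e_Be_A − e_A².
∂π/∂e_A = 45 + e_B − 2e_A = 0, so e_A = 22.5 + 0.5e_B.
At e_B = 24: e_A = 22.5 + 0.5·24 = 34.5.

34.5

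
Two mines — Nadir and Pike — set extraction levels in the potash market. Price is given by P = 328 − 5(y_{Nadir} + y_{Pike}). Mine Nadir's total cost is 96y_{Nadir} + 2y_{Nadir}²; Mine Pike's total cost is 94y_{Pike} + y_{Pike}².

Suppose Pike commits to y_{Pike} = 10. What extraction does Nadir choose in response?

13

Mine Nadir's profit: π = y_{Nadir}(328 − 5(y_{Nadir} + y_{Pike})) − 96y_{Nadir} − 2y_{Nadir}².
∂π/∂y_{Nadir} = 232 − 14y_{Nadir} − 5y_{Pike} = 0, so y_{Nadir} = 116/7 − (5/14)y_{Pike}.
At y_{Pike} = 10: y_{Nadir} = 116/7 − (5/14)·10 = 13.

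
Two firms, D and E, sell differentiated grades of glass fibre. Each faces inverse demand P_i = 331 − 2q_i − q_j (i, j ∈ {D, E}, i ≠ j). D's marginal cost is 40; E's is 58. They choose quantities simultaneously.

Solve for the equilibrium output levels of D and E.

59.4, 53.4

Firm D's profit: π = q_D(331 − 2q_D − q_E) − 40q_D.
∂π/∂q_D = 291 − 4q_D − q_E = 0 ⇒ q_D = 72.75 − 0.25q_E.
Similarly q_E = 68.25 − 0.25q_D.
Substituting the second reaction function into the first: q_D = 72.75 − 0.25(68.25 − 0.25q_D), which gives 0.9375q_D = 55.6875 ⇒ q_D = 59.4.
Then q_E = 68.25 − 0.25·59.4 = 53.4.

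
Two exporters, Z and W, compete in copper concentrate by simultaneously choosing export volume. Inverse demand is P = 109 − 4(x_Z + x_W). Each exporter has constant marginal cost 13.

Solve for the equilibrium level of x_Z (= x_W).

Exporter Z's profit: π = x_Z(109 − 4(x_Z + x_W)) − 13x_Z.
∂π/∂x_Z = 96 − 8x_Z − 4x_W = 0, so x_Z = 12 − 0.5x_W.
By symmetry x_W = x_Z; substituting into the reaction function, 1.5x_Z = 12 and x_Z = 8.

8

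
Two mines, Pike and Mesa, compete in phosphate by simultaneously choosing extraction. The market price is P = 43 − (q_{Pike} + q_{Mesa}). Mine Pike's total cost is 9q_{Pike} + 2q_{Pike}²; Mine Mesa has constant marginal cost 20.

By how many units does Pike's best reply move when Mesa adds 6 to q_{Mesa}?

-1

Mine Pike's profit: π = q_{Pike}(43 − (q_{Pike} + q_{Mesa})) − 9q_{Pike} − 2q_{Pike}².
∂π/∂q_{Pike} = 34 − 6q_{Pike} − q_{Mesa} = 0, so q_{Pike} = 17/3 − (1/6)q_{Mesa}.
The reaction-function slope is −1/6, so a 6-unit rise in q_{Mesa} moves q_{Pike} by −1/6 × 6 = −1. Pike's best response falls — the actions are strategic substitutes.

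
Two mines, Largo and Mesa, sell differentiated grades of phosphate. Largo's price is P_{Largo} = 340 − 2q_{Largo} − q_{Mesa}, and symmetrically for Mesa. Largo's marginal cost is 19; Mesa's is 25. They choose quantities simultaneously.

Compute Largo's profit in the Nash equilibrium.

Mine Largo's profit: π = q_{Largo}(340 − 2q_{Largo} − q_{Mesa}) − 19q_{Largo}.
∂π/∂q_{Largo} = 321 − 4q_{Largo} − q_{Mesa} = 0 ⇒ q_{Largo} = 80.25 − 0.25q_{Mesa}.
Similarly q_{Mesa} = 78.75 − 0.25q_{Largo}.
Substituting the second reaction function into the first: q_{Largo} = 80.25 − 0.25(78.75 − 0.25q_{Largo}), which gives 0.9375q_{Largo} = 60.5625 ⇒ q_{Largo} = 64.6.
Then q_{Mesa} = 78.75 − 0.25·64.6 = 62.6.
P_{Largo} = 340 − 2·64.6 − 62.6 = 148.2.
Profit = (148.2 − 19)·64.6 = 8346.32.

8346.32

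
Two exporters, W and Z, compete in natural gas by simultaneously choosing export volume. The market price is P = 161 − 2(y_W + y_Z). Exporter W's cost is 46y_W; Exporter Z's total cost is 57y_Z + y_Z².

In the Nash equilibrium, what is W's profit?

1161.62

Exporter W's profit: π = y_W(161 − 2(y_W + y_Z)) − 46y_W.
∂π/∂y_W = 115 − 4y_W − 2y_Z = 0, so y_W = 28.75 − 0.5y_Z.
For Z: ∂π/∂y_Z = 104 − 6y_Z − 2y_W = 0 ⇒ y_Z = 52/3 − (1/3)y_W.
Solving the two reaction functions simultaneously: (1 − (−0.5)(−1/3))y_W = 28.75 − 0.5·(52/3), so (5/6)y_W = 241/12 and y_W = 24.1.
Then y_Z = 52/3 − (1/3)·24.1 = 9.3.
Price P = 161 − 2·33.4 = 94.2.
W's profit: (94.2 − 46)·24.1 = 1161.62.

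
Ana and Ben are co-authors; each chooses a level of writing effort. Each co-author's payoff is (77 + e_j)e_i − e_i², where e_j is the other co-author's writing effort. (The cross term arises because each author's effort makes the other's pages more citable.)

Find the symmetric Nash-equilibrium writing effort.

Ana's payoff is (77 + e_B)e_A − e_A².
∂π/∂e_A = 77 + e_B − 2e_A = 0, so e_A = 38.5 + 0.5e_B.
The game is symmetric, so in equilibrium e_B = e_A: the reaction function gives 0.5e_A = 38.5, hence e_A = 77.

77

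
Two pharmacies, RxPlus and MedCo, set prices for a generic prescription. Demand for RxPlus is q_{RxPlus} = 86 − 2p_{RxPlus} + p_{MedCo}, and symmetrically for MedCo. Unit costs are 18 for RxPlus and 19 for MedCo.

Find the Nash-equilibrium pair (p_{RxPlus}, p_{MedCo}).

40.8, 41.2

RxPlus's profit: π = (p_{RxPlus} − 18)(86 − 2p_{RxPlus} + p_{MedCo}).
∂π/∂p_{RxPlus} = 122 − 4p_{RxPlus} + p_{MedCo} = 0 ⇒ p_{RxPlus} = 30.5 + 0.25p_{MedCo}.
Similarly p_{MedCo} = 31 + 0.25p_{RxPlus}.
Solving the two reaction functions simultaneously: (1 − (0.25)(0.25))p_{RxPlus} = 30.5 + 0.25·31, so 0.9375p_{RxPlus} = 38.25 and p_{RxPlus} = 40.8.
Then p_{MedCo} = 31 + 0.25·40.8 = 41.2.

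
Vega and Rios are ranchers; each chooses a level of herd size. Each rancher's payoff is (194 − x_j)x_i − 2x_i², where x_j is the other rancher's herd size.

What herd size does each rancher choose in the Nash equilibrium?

38.8

Vega's payoff is (194 − x_R)x_V − 2x_V².
∂π/∂x_V = 194 − x_R − 4x_V = 0, so x_V = 48.5 − 0.25x_R.
The game is symmetric, so in equilibrium x_R = x_V: the reaction function gives 1.25x_V = 48.5, hence x_V = 38.8.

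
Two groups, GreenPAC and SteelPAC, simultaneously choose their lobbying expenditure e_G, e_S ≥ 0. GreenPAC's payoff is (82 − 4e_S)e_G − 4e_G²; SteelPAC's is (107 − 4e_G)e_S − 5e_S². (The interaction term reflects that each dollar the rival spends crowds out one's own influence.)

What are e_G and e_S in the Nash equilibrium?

Expanding GreenPAC's payoff: 82e_G − 4e_Se_G − 4e_G².
∂π/∂e_G = 82 − 4e_S − 8e_G = 0, so e_G = 10.25 − 0.5e_S.
Likewise for SteelPAC: e_S = 10.7 − 0.4e_G.
Plugging e_S into GreenPAC's best response: e_G = 10.25 − 0.5(10.7 − 0.4e_G) ⇒ 0.8e_G = 4.9, so e_G = 6.125.
Then e_S = 10.7 − 0.4·6.125 = 8.25.

6.125, 8.25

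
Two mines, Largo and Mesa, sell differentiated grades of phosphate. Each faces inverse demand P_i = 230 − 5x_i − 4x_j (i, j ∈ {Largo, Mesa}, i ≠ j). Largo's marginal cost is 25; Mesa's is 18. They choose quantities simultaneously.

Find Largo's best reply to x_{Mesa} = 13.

15.3

Mine Largo's profit: π = x_{Largo}(230 − 5x_{Largo} − 4x_{Mesa}) − 25x_{Largo}.
∂π/∂x_{Largo} = 205 − 10x_{Largo} − 4x_{Mesa} = 0 ⇒ x_{Largo} = 20.5 − 0.4x_{Mesa}.
At x_{Mesa} = 13: x_{Largo} = 20.5 − 0.4·13 = 15.3.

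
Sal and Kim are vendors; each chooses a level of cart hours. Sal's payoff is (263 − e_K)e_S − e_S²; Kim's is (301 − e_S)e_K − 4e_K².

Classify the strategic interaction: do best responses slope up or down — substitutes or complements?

Expanding Sal's payoff: 263e_S − e_Ke_S − e_S².
∂π/∂e_S = 263 − e_K − 2e_S = 0, so e_S = 131.5 − 0.5e_K.
The best-response slope de_S/de_K = −0.5 < 0: the reaction function is downward-sloping, so the choices are strategic substitutes.

strategic substitutes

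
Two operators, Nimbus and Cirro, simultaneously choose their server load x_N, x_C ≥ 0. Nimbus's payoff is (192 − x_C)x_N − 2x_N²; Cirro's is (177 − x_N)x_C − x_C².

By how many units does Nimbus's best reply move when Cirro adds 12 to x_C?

Expanding Nimbus's payoff: 192x_N − x_Cx_N − 2x_N².
∂π/∂x_N = 192 − x_C − 4x_N = 0, so x_N = 48 − 0.25x_C.
The reaction-function slope is −0.25, so a 12-unit rise in x_C moves x_N by −0.25 × 12 = −3. Nimbus's best response falls — the actions are strategic substitutes.

-3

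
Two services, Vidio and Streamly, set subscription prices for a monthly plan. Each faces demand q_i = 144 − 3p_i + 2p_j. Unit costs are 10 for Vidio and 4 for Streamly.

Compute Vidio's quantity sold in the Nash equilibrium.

Vidio's profit: π = (p_{Vidio} − 10)(144 − 3p_{Vidio} + 2p_{Streamly}).
∂π/∂p_{Vidio} = 174 − 6p_{Vidio} + 2p_{Streamly} = 0 ⇒ p_{Vidio} = 29 + (1/3)p_{Streamly}.
Similarly p_{Streamly} = 26 + (1/3)p_{Vidio}.
Plugging p_{Streamly} into Vidio's best response: p_{Vidio} = 29 + (1/3)(26 + (1/3)p_{Vidio}) ⇒ (8/9)p_{Vidio} = 113/3, so p_{Vidio} = 42.375.
Then p_{Streamly} = 26 + (1/3)·42.375 = 40.125.
q_{Vidio} = 144 − 3·42.375 + 2·40.125 = 97.125.

97.125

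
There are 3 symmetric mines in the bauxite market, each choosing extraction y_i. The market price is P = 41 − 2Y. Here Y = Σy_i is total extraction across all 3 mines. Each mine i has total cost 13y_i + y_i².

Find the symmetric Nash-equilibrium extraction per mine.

A representative mine's profit is π_i = y_i(41 − 2Y) − 13y_i − y_i², with Y = y_i + Σ_{j≠i} y_j.
First-order condition: 28 − 6y_i − 2Σ_{j≠i} y_j = 0.
With identical mines, set every y_j = y: then 28 − 6y − 4y = 0, i.e. y = 28/10 = 2.8.

2.8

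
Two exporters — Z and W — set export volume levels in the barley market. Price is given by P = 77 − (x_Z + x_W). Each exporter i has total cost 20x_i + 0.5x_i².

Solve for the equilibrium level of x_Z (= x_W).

Exporter Z's profit: π = x_Z(77 − (x_Z + x_W)) − 20x_Z − 0.5x_Z².
∂π/∂x_Z = 57 − 3x_Z − x_W = 0, so x_Z = 19 − (1/3)x_W.
Setting x_Z = x_W in the reaction function: x_Z = 19 − (1/3)x_Z, so x_Z = 19 / (4/3) = 14.25.

14.25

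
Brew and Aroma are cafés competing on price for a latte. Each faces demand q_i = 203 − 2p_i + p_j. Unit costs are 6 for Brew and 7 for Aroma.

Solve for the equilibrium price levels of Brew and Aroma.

71.8, 72.2

Brew's profit: π = (p_{Brew} − 6)(203 − 2p_{Brew} + p_{Aroma}).
∂π/∂p_{Brew} = 215 − 4p_{Brew} + p_{Aroma} = 0 ⇒ p_{Brew} = 53.75 + 0.25p_{Aroma}.
Similarly p_{Aroma} = 54.25 + 0.25p_{Brew}.
Plugging p_{Aroma} into Brew's best response: p_{Brew} = 53.75 + 0.25(54.25 + 0.25p_{Brew}) ⇒ 0.9375p_{Brew} = 67.3125, so p_{Brew} = 71.8.
Then p_{Aroma} = 54.25 + 0.25·71.8 = 72.2.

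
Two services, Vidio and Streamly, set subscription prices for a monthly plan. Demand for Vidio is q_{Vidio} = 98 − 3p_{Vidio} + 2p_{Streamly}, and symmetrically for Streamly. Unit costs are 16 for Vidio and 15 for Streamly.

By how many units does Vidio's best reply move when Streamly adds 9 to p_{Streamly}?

3

Vidio's profit: π = (p_{Vidio} − 16)(98 − 3p_{Vidio} + 2p_{Streamly}).
∂π/∂p_{Vidio} = 146 − 6p_{Vidio} + 2p_{Streamly} = 0 ⇒ p_{Vidio} = 73/3 + (1/3)p_{Streamly}.
The reaction-function slope is 1/3, so a 9-unit rise in p_{Streamly} moves p_{Vidio} by 1/3 × 9 = 3. Vidio's best response rises — the actions are strategic complements.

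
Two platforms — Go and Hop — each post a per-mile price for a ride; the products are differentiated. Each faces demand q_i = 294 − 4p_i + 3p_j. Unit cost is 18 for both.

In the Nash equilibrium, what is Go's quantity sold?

220.8

Go's profit: π = (p_{Go} − 18)(294 − 4p_{Go} + 3p_{Hop}).
∂π/∂p_{Go} = 366 − 8p_{Go} + 3p_{Hop} = 0 ⇒ p_{Go} = 45.75 + 0.375p_{Hop}.
The game is symmetric, so in equilibrium p_{Hop} = p_{Go}: the reaction function gives 0.625p_{Go} = 45.75, hence p_{Go} = 73.2.
q_{Go} = 294 − 4·73.2 + 3·73.2 = 220.8.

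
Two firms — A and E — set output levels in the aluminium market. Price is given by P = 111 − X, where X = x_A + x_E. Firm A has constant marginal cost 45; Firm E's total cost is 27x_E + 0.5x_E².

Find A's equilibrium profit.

519.84

Firm A's profit: π = x_A(111 − (x_A + x_E)) − 45x_A.
∂π/∂x_A = 66 − 2x_A − x_E = 0, so x_A = 33 − 0.5x_E.
For E: ∂π/∂x_E = 84 − 3x_E − x_A = 0 ⇒ x_E = 28 − (1/3)x_A.
Solving the two reaction functions simultaneously: (1 − (−0.5)(−1/3))x_A = 33 − 0.5·28, so (5/6)x_A = 19 and x_A = 22.8.
Then x_E = 28 − (1/3)·22.8 = 20.4.
Price P = 111 − 43.2 = 67.8.
A's profit: (67.8 − 45)·22.8 = 519.84.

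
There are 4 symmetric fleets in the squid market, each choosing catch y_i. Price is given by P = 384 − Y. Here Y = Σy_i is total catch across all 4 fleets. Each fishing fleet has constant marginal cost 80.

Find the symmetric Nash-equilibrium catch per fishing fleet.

A representative fishing fleet's profit is π_i = y_i(384 − Y) − 80y_i, with Y = y_i + Σ_{j≠i} y_j.
First-order condition: 304 − 2y_i − Σ_{j≠i} y_j = 0.
With identical fishing fleets, set every y_j = y: then 304 − 2y − 3y = 0, i.e. y = 304/5 = 60.8.

60.8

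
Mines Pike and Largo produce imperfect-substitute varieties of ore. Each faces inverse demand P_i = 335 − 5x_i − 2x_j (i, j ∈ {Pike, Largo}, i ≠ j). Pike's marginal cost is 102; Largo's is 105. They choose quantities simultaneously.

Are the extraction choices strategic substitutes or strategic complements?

Mine Pike's profit: π = x_{Pike}(335 − 5x_{Pike} − 2x_{Largo}) − 102x_{Pike}.
∂π/∂x_{Pike} = 233 − 10x_{Pike} − 2x_{Largo} = 0 ⇒ x_{Pike} = 23.3 − 0.2x_{Largo}.
The best-response slope dx_{Pike}/dx_{Largo} = −0.2 < 0: the reaction function is downward-sloping, so the choices are strategic substitutes.

strategic substitutes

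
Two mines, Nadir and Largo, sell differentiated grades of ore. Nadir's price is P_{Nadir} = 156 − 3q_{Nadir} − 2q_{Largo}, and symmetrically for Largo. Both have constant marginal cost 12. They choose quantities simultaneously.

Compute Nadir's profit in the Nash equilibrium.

Mine Nadir's profit: π = q_{Nadir}(156 − 3q_{Nadir} − 2q_{Largo}) − 12q_{Nadir}.
∂π/∂q_{Nadir} = 144 − 6q_{Nadir} − 2q_{Largo} = 0 ⇒ q_{Nadir} = 24 − (1/3)q_{Largo}.
The game is symmetric, so in equilibrium q_{Largo} = q_{Nadir}: the reaction function gives (4/3)q_{Nadir} = 24, hence q_{Nadir} = 18.
P_{Nadir} = 156 − 3·18 − 2·18 = 66.
Profit = (66 − 12)·18 = 972.

972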